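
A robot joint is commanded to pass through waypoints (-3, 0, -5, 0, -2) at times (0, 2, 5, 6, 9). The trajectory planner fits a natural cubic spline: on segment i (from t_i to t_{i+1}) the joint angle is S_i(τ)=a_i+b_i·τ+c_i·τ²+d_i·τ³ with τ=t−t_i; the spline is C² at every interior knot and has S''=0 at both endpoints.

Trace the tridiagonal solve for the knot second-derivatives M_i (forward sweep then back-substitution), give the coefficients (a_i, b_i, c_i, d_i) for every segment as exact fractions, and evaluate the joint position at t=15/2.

  seg 0: a=-3 b=265/93 c=0 d=-251/744
  seg 1: a=0 b=-223/186 c=-251/124 d=695/1116
  seg 2: a=-5 b=1291/372 c=111/31 d=-763/372
  seg 3: a=0 b=833/186 c=-319/124 d=319/1116
S(15/2) = 1879/992

Δ: Δ0=3/2, Δ1=-5/3, Δ2=5, Δ3=-2/3
row 1: diag=10, rhs=-19; c'=3/10, d'=-19/10
row 2: denom=8−3·3/10=71/10; d'=(40−3·-19/10)/(71/10)=457/71
row 3: denom=8−1·10/71=558/71; d'=(-34−1·457/71)/(558/71)=-319/62
back: M3=-319/62
back: M2=457/71−10/71·-319/62=222/31
back: M1=-19/10−3/10·222/31=-251/62
M: M0=0, M1=-251/62, M2=222/31, M3=-319/62, M4=0
seg 0: a=-3, c=M0/2=0, d=(M1−M0)/(6·2)=-251/744, b=Δ0−h0·(2M0+M1)/6=265/93
seg 1: a=0, c=M1/2=-251/124, d=(M2−M1)/(6·3)=695/1116, b=Δ1−h1·(2M1+M2)/6=-223/186
seg 2: a=-5, c=M2/2=111/31, d=(M3−M2)/(6·1)=-763/372, b=Δ2−h2·(2M2+M3)/6=1291/372
seg 3: a=0, c=M3/2=-319/124, d=(M4−M3)/(6·3)=319/1116, b=Δ3−h3·(2M3+M4)/6=833/186
t_q=15/2 → seg 3, τ=3/2; S=0+833/186·τ+-319/124·τ²+319/1116·τ³=1879/992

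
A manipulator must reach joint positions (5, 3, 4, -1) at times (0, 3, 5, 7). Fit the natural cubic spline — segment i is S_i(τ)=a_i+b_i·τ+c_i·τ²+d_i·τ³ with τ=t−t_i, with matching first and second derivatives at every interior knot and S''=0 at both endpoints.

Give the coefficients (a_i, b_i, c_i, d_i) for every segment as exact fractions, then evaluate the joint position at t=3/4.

Δ: Δ0=-2/3, Δ1=1/2, Δ2=-5/2
row 1: diag=10, rhs=7; c'=1/5, d'=7/10
row 2: denom=8−2·1/5=38/5; d'=(-18−2·7/10)/(38/5)=-97/38
back: M2=-97/38
back: M1=7/10−1/5·-97/38=23/19
M: M0=0, M1=23/19, M2=-97/38, M3=0
seg 0: a=5, c=M0/2=0, d=(M1−M0)/(6·3)=23/342, b=Δ0−h0·(2M0+M1)/6=-145/114
seg 1: a=3, c=M1/2=23/38, d=(M2−M1)/(6·2)=-143/456, b=Δ1−h1·(2M1+M2)/6=31/57
seg 2: a=4, c=M2/2=-97/76, d=(M3−M2)/(6·2)=97/456, b=Δ2−h2·(2M2+M3)/6=-91/114
t_q=3/4 → seg 0, τ=3/4; S=5+-145/114·τ+0·τ²+23/342·τ³=9909/2432

  seg 0: a=5 b=-145/114 c=0 d=23/342
  seg 1: a=3 b=31/57 c=23/38 d=-143/456
  seg 2: a=4 b=-91/114 c=-97/76 d=97/456
S(3/4) = 9909/2432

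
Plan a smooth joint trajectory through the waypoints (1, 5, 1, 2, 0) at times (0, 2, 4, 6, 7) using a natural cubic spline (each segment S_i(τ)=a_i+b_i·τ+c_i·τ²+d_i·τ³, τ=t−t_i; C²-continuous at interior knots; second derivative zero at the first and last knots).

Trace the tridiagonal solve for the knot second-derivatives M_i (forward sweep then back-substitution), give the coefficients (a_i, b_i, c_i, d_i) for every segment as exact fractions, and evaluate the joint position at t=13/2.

Δ: Δ0=2, Δ1=-2, Δ2=1/2, Δ3=-2
row 1: diag=8, rhs=-24; c'=1/4, d'=-3
row 2: denom=8−2·1/4=15/2; d'=(15−2·-3)/(15/2)=14/5
row 3: denom=6−2·4/15=82/15; d'=(-15−2·14/5)/(82/15)=-309/82
back: M3=-309/82
back: M2=14/5−4/15·-309/82=156/41
back: M1=-3−1/4·156/41=-162/41
M: M0=0, M1=-162/41, M2=156/41, M3=-309/82, M4=0
seg 0: a=1, c=M0/2=0, d=(M1−M0)/(6·2)=-27/82, b=Δ0−h0·(2M0+M1)/6=136/41
seg 1: a=5, c=M1/2=-81/41, d=(M2−M1)/(6·2)=53/82, b=Δ1−h1·(2M1+M2)/6=-26/41
seg 2: a=1, c=M2/2=78/41, d=(M3−M2)/(6·2)=-207/328, b=Δ2−h2·(2M2+M3)/6=-32/41
seg 3: a=2, c=M3/2=-309/164, d=(M4−M3)/(6·1)=103/164, b=Δ3−h3·(2M3+M4)/6=-61/82
t_q=13/2 → seg 3, τ=1/2; S=2+-61/82·τ+-309/164·τ²+103/164·τ³=1621/1312

  seg 0: a=1 b=136/41 c=0 d=-27/82
  seg 1: a=5 b=-26/41 c=-81/41 d=53/82
  seg 2: a=1 b=-32/41 c=78/41 d=-207/328
  seg 3: a=2 b=-61/82 c=-309/164 d=103/164
S(13/2) = 1621/1312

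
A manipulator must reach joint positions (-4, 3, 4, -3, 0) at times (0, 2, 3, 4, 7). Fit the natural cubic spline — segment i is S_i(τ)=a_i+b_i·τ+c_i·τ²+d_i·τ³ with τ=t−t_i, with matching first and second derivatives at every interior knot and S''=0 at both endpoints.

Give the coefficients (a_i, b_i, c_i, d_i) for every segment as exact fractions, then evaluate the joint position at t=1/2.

Δ: Δ0=7/2, Δ1=1, Δ2=-7, Δ3=1
row 1: diag=6, rhs=-15; c'=1/6, d'=-5/2
row 2: denom=4−1·1/6=23/6; d'=(-48−1·-5/2)/(23/6)=-273/23
row 3: denom=8−1·6/23=178/23; d'=(48−1·-273/23)/(178/23)=1377/178
back: M3=1377/178
back: M2=-273/23−6/23·1377/178=-1236/89
back: M1=-5/2−1/6·-1236/89=-33/178
M: M0=0, M1=-33/178, M2=-1236/89, M3=1377/178, M4=0
seg 0: a=-4, c=M0/2=0, d=(M1−M0)/(6·2)=-11/712, b=Δ0−h0·(2M0+M1)/6=317/89
seg 1: a=3, c=M1/2=-33/356, d=(M2−M1)/(6·1)=-813/356, b=Δ1−h1·(2M1+M2)/6=601/178
seg 2: a=4, c=M2/2=-618/89, d=(M3−M2)/(6·1)=1283/356, b=Δ2−h2·(2M2+M3)/6=-1303/356
seg 3: a=-3, c=M3/2=1377/356, d=(M4−M3)/(6·3)=-153/356, b=Δ3−h3·(2M3+M4)/6=-1199/178
t_q=1/2 → seg 0, τ=1/2; S=-4+317/89·τ+0·τ²+-11/712·τ³=-12651/5696

  seg 0: a=-4 b=317/89 c=0 d=-11/712
  seg 1: a=3 b=601/178 c=-33/356 d=-813/356
  seg 2: a=4 b=-1303/356 c=-618/89 d=1283/356
  seg 3: a=-3 b=-1199/178 c=1377/356 d=-153/356
S(1/2) = -12651/5696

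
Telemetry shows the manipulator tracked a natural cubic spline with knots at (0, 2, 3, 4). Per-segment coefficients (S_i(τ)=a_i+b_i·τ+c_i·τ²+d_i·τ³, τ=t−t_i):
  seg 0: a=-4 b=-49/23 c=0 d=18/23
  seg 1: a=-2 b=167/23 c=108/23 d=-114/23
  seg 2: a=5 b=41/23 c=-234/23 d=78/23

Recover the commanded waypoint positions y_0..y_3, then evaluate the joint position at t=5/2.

y_0 = S_0(0) = a_0 = -4
y_1 = S_1(0) = a_1 = -2
y_2 = S_2(0) = a_2 = 5
y_3 = S_2(1) = 0
t_q=5/2 is in segment 1 (τ=1/2); S_1(τ)=201/92

y_0=-4 y_1=-2 y_2=5 y_3=0
S(5/2) = 201/92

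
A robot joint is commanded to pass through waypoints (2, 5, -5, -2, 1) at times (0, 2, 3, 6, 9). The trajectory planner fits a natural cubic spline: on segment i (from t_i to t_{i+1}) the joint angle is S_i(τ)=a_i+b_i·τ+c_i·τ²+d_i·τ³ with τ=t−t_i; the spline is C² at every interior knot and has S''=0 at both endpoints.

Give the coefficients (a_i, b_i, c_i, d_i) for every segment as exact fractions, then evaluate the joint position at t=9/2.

  seg 0: a=2 b=101/17 c=0 d=-151/136
  seg 1: a=5 b=-251/34 c=-453/68 d=275/68
  seg 2: a=-5 b=-583/68 c=93/17 d=-155/204
  seg 3: a=-2 b=127/34 c=-93/68 d=31/204
S(9/2) = -4415/544

Δ: Δ0=3/2, Δ1=-10, Δ2=1, Δ3=1
row 1: diag=6, rhs=-69; c'=1/6, d'=-23/2
row 2: denom=8−1·1/6=47/6; d'=(66−1·-23/2)/(47/6)=465/47
row 3: denom=12−3·18/47=510/47; d'=(0−3·465/47)/(510/47)=-93/34
back: M3=-93/34
back: M2=465/47−18/47·-93/34=186/17
back: M1=-23/2−1/6·186/17=-453/34
M: M0=0, M1=-453/34, M2=186/17, M3=-93/34, M4=0
seg 0: a=2, c=M0/2=0, d=(M1−M0)/(6·2)=-151/136, b=Δ0−h0·(2M0+M1)/6=101/17
seg 1: a=5, c=M1/2=-453/68, d=(M2−M1)/(6·1)=275/68, b=Δ1−h1·(2M1+M2)/6=-251/34
seg 2: a=-5, c=M2/2=93/17, d=(M3−M2)/(6·3)=-155/204, b=Δ2−h2·(2M2+M3)/6=-583/68
seg 3: a=-2, c=M3/2=-93/68, d=(M4−M3)/(6·3)=31/204, b=Δ3−h3·(2M3+M4)/6=127/34
t_q=9/2 → seg 2, τ=3/2; S=-5+-583/68·τ+93/17·τ²+-155/204·τ³=-4415/544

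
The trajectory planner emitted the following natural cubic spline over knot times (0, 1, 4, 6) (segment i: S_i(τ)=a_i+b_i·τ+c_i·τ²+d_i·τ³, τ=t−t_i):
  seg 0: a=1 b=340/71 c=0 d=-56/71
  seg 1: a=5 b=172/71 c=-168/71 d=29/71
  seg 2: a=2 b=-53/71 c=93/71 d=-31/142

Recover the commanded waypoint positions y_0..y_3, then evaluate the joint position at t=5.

y_0 = S_0(0) = a_0 = 1
y_1 = S_1(0) = a_1 = 5
y_2 = S_2(0) = a_2 = 2
y_3 = S_2(2) = 4
t_q=5 is in segment 2 (τ=1); S_2(τ)=333/142

y_0=1 y_1=5 y_2=2 y_3=4
S(5) = 333/142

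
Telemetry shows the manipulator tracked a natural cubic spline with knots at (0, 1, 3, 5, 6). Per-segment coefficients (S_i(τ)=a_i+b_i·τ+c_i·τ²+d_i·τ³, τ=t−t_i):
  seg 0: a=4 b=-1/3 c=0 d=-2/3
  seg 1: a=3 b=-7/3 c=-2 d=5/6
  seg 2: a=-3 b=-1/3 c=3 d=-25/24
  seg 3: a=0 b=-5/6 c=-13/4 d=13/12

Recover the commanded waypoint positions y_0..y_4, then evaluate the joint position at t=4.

y_0 = S_0(0) = a_0 = 4
y_1 = S_1(0) = a_1 = 3
y_2 = S_2(0) = a_2 = -3
y_3 = S_3(0) = a_3 = 0
y_4 = S_3(1) = -3
t_q=4 is in segment 2 (τ=1); S_2(τ)=-11/8

y_0=4 y_1=3 y_2=-3 y_3=0 y_4=-3
S(4) = -11/8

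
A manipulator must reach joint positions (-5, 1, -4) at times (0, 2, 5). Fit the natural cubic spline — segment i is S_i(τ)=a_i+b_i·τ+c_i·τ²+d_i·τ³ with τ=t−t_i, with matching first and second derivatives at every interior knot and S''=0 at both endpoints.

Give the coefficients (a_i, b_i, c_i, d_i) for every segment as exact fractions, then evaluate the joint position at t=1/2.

Δ: Δ0=3, Δ1=-5/3
row 1: diag=10, rhs=-28; c'=3/10, d'=-14/5
back: M1=-14/5
M: M0=0, M1=-14/5, M2=0
seg 0: a=-5, c=M0/2=0, d=(M1−M0)/(6·2)=-7/30, b=Δ0−h0·(2M0+M1)/6=59/15
seg 1: a=1, c=M1/2=-7/5, d=(M2−M1)/(6·3)=7/45, b=Δ1−h1·(2M1+M2)/6=17/15
t_q=1/2 → seg 0, τ=1/2; S=-5+59/15·τ+0·τ²+-7/30·τ³=-49/16

  seg 0: a=-5 b=59/15 c=0 d=-7/30
  seg 1: a=1 b=17/15 c=-7/5 d=7/45
S(1/2) = -49/16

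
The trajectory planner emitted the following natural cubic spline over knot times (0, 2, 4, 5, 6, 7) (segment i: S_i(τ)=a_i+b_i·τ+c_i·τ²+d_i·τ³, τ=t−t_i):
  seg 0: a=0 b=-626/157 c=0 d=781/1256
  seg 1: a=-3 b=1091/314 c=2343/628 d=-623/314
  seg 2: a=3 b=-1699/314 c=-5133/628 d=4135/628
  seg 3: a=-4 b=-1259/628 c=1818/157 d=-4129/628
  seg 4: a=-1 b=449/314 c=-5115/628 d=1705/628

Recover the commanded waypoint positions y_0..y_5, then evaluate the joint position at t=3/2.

y_0 = S_0(0) = a_0 = 0
y_1 = S_1(0) = a_1 = -3
y_2 = S_2(0) = a_2 = 3
y_3 = S_3(0) = a_3 = -4
y_4 = S_4(0) = a_4 = -1
y_5 = S_4(1) = -5
t_q=3/2 is in segment 0 (τ=3/2); S_0(τ)=-39009/10048

y_0=0 y_1=-3 y_2=3 y_3=-4 y_4=-1 y_5=-5
S(3/2) = -39009/10048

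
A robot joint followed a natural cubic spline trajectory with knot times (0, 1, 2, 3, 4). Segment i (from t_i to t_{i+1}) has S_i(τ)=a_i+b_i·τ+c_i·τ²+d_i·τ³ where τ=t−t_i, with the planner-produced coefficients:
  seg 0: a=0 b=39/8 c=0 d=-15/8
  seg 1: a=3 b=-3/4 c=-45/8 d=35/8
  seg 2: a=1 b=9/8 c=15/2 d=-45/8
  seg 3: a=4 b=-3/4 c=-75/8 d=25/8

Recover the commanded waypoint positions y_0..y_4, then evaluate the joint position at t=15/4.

y_0=0 y_1=3 y_2=1 y_3=4 y_4=-3
S(15/4) = -265/512

y_0 = S_0(0) = a_0 = 0
y_1 = S_1(0) = a_1 = 3
y_2 = S_2(0) = a_2 = 1
y_3 = S_3(0) = a_3 = 4
y_4 = S_3(1) = -3
t_q=15/4 is in segment 3 (τ=3/4); S_3(τ)=-265/512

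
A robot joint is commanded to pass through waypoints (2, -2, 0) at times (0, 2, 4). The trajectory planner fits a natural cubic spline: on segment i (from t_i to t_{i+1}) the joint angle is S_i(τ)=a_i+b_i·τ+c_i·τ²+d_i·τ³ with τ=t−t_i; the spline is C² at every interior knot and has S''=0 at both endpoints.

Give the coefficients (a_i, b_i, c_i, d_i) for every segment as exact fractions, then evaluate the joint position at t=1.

  seg 0: a=2 b=-11/4 c=0 d=3/16
  seg 1: a=-2 b=-1/2 c=9/8 d=-3/16
S(1) = -9/16

Δ: Δ0=-2, Δ1=1
row 1: diag=8, rhs=18; c'=1/4, d'=9/4
back: M1=9/4
M: M0=0, M1=9/4, M2=0
seg 0: a=2, c=M0/2=0, d=(M1−M0)/(6·2)=3/16, b=Δ0−h0·(2M0+M1)/6=-11/4
seg 1: a=-2, c=M1/2=9/8, d=(M2−M1)/(6·2)=-3/16, b=Δ1−h1·(2M1+M2)/6=-1/2
t_q=1 → seg 0, τ=1; S=2+-11/4·τ+0·τ²+3/16·τ³=-9/16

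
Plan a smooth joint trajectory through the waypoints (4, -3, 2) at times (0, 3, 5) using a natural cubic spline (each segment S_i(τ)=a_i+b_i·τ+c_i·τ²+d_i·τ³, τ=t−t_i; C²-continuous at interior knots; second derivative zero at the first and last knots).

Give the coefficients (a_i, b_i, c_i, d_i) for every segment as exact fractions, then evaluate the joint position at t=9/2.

Δ: Δ0=-7/3, Δ1=5/2
row 1: diag=10, rhs=29; c'=1/5, d'=29/10
back: M1=29/10
M: M0=0, M1=29/10, M2=0
seg 0: a=4, c=M0/2=0, d=(M1−M0)/(6·3)=29/180, b=Δ0−h0·(2M0+M1)/6=-227/60
seg 1: a=-3, c=M1/2=29/20, d=(M2−M1)/(6·2)=-29/120, b=Δ1−h1·(2M1+M2)/6=17/30
t_q=9/2 → seg 1, τ=3/2; S=-3+17/30·τ+29/20·τ²+-29/120·τ³=19/64

  seg 0: a=4 b=-227/60 c=0 d=29/180
  seg 1: a=-3 b=17/30 c=29/20 d=-29/120
S(9/2) = 19/64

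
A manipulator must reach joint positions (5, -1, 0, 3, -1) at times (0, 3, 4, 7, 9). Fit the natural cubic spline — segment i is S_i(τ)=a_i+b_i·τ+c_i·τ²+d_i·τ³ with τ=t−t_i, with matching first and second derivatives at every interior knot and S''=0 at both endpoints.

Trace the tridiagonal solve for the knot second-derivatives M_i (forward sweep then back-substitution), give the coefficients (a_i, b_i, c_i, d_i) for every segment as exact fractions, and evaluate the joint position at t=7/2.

  seg 0: a=5 b=-96/31 c=0 d=34/279
  seg 1: a=-1 b=6/31 c=34/31 d=-9/31
  seg 2: a=0 b=47/31 c=7/31 d=-37/279
  seg 3: a=3 b=-22/31 c=-30/31 d=5/31
S(7/2) = -165/248

Δ: Δ0=-2, Δ1=1, Δ2=1, Δ3=-2
row 1: diag=8, rhs=18; c'=1/8, d'=9/4
row 2: denom=8−1·1/8=63/8; d'=(0−1·9/4)/(63/8)=-2/7
row 3: denom=10−3·8/21=62/7; d'=(-18−3·-2/7)/(62/7)=-60/31
back: M3=-60/31
back: M2=-2/7−8/21·-60/31=14/31
back: M1=9/4−1/8·14/31=68/31
M: M0=0, M1=68/31, M2=14/31, M3=-60/31, M4=0
seg 0: a=5, c=M0/2=0, d=(M1−M0)/(6·3)=34/279, b=Δ0−h0·(2M0+M1)/6=-96/31
seg 1: a=-1, c=M1/2=34/31, d=(M2−M1)/(6·1)=-9/31, b=Δ1−h1·(2M1+M2)/6=6/31
seg 2: a=0, c=M2/2=7/31, d=(M3−M2)/(6·3)=-37/279, b=Δ2−h2·(2M2+M3)/6=47/31
seg 3: a=3, c=M3/2=-30/31, d=(M4−M3)/(6·2)=5/31, b=Δ3−h3·(2M3+M4)/6=-22/31
t_q=7/2 → seg 1, τ=1/2; S=-1+6/31·τ+34/31·τ²+-9/31·τ³=-165/248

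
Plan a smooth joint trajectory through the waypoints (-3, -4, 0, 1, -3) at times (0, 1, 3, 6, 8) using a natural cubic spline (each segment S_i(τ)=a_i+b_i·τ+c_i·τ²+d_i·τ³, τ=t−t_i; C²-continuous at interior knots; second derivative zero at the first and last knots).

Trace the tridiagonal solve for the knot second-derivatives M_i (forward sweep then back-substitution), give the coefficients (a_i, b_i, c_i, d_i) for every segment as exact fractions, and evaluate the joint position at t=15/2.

Δ: Δ0=-1, Δ1=2, Δ2=1/3, Δ3=-2
row 1: diag=6, rhs=18; c'=1/3, d'=3
row 2: denom=10−2·1/3=28/3; d'=(-10−2·3)/(28/3)=-12/7
row 3: denom=10−3·9/28=253/28; d'=(-14−3·-12/7)/(253/28)=-248/253
back: M3=-248/253
back: M2=-12/7−9/28·-248/253=-354/253
back: M1=3−1/3·-354/253=877/253
M: M0=0, M1=877/253, M2=-354/253, M3=-248/253, M4=0
seg 0: a=-3, c=M0/2=0, d=(M1−M0)/(6·1)=877/1518, b=Δ0−h0·(2M0+M1)/6=-2395/1518
seg 1: a=-4, c=M1/2=877/506, d=(M2−M1)/(6·2)=-1231/3036, b=Δ1−h1·(2M1+M2)/6=118/759
seg 2: a=0, c=M2/2=-177/253, d=(M3−M2)/(6·3)=53/2277, b=Δ2−h2·(2M2+M3)/6=1687/759
seg 3: a=1, c=M3/2=-124/253, d=(M4−M3)/(6·2)=62/759, b=Δ3−h3·(2M3+M4)/6=-1022/759
t_q=15/2 → seg 3, τ=3/2; S=1+-1022/759·τ+-124/253·τ²+62/759·τ³=-1869/1012

  seg 0: a=-3 b=-2395/1518 c=0 d=877/1518
  seg 1: a=-4 b=118/759 c=877/506 d=-1231/3036
  seg 2: a=0 b=1687/759 c=-177/253 d=53/2277
  seg 3: a=1 b=-1022/759 c=-124/253 d=62/759
S(15/2) = -1869/1012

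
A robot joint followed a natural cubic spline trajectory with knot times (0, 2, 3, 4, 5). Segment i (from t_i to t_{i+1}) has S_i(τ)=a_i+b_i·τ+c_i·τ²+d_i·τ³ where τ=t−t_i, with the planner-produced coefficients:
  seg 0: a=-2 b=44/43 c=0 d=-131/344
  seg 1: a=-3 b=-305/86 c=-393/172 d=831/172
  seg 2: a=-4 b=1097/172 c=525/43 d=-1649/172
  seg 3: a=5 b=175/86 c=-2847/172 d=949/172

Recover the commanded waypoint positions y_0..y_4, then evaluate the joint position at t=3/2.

y_0 = S_0(0) = a_0 = -2
y_1 = S_1(0) = a_1 = -3
y_2 = S_2(0) = a_2 = -4
y_3 = S_3(0) = a_3 = 5
y_4 = S_3(1) = -4
t_q=3/2 is in segment 0 (τ=3/2); S_0(τ)=-4817/2752

y_0=-2 y_1=-3 y_2=-4 y_3=5 y_4=-4
S(3/2) = -4817/2752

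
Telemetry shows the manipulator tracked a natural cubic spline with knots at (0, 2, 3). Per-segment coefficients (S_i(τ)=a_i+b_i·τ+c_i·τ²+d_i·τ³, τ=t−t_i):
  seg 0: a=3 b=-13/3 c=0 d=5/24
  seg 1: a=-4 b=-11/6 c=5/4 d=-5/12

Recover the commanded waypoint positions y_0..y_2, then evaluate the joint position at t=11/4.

y_0 = S_0(0) = a_0 = 3
y_1 = S_1(0) = a_1 = -4
y_2 = S_1(1) = -5
t_q=11/4 is in segment 1 (τ=3/4); S_1(τ)=-1241/256

y_0=3 y_1=-4 y_2=-5
S(11/4) = -1241/256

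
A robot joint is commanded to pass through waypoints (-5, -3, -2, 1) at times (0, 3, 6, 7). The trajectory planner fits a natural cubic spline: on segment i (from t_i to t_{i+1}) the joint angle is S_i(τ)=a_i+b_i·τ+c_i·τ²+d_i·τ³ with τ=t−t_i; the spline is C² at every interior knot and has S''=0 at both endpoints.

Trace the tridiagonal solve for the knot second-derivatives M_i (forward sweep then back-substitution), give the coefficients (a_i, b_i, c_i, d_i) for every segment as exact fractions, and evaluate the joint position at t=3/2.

Δ: Δ0=2/3, Δ1=1/3, Δ2=3
row 1: diag=12, rhs=-2; c'=1/4, d'=-1/6
row 2: denom=8−3·1/4=29/4; d'=(16−3·-1/6)/(29/4)=66/29
back: M2=66/29
back: M1=-1/6−1/4·66/29=-64/87
M: M0=0, M1=-64/87, M2=66/29, M3=0
seg 0: a=-5, c=M0/2=0, d=(M1−M0)/(6·3)=-32/783, b=Δ0−h0·(2M0+M1)/6=30/29
seg 1: a=-3, c=M1/2=-32/87, d=(M2−M1)/(6·3)=131/783, b=Δ1−h1·(2M1+M2)/6=-2/29
seg 2: a=-2, c=M2/2=33/29, d=(M3−M2)/(6·1)=-11/29, b=Δ2−h2·(2M2+M3)/6=65/29
t_q=3/2 → seg 0, τ=3/2; S=-5+30/29·τ+0·τ²+-32/783·τ³=-104/29

  seg 0: a=-5 b=30/29 c=0 d=-32/783
  seg 1: a=-3 b=-2/29 c=-32/87 d=131/783
  seg 2: a=-2 b=65/29 c=33/29 d=-11/29
S(3/2) = -104/29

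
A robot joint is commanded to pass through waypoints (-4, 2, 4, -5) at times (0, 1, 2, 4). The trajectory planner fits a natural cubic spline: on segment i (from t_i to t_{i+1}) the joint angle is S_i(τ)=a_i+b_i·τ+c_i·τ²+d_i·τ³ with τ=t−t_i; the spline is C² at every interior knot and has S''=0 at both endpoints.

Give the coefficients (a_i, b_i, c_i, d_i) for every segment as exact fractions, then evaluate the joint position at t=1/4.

  seg 0: a=-4 b=311/46 c=0 d=-35/46
  seg 1: a=2 b=103/23 c=-105/46 d=-9/46
  seg 2: a=4 b=-31/46 c=-66/23 d=11/23
S(1/4) = -6835/2944

Δ: Δ0=6, Δ1=2, Δ2=-9/2
row 1: diag=4, rhs=-24; c'=1/4, d'=-6
row 2: denom=6−1·1/4=23/4; d'=(-39−1·-6)/(23/4)=-132/23
back: M2=-132/23
back: M1=-6−1/4·-132/23=-105/23
M: M0=0, M1=-105/23, M2=-132/23, M3=0
seg 0: a=-4, c=M0/2=0, d=(M1−M0)/(6·1)=-35/46, b=Δ0−h0·(2M0+M1)/6=311/46
seg 1: a=2, c=M1/2=-105/46, d=(M2−M1)/(6·1)=-9/46, b=Δ1−h1·(2M1+M2)/6=103/23
seg 2: a=4, c=M2/2=-66/23, d=(M3−M2)/(6·2)=11/23, b=Δ2−h2·(2M2+M3)/6=-31/46
t_q=1/4 → seg 0, τ=1/4; S=-4+311/46·τ+0·τ²+-35/46·τ³=-6835/2944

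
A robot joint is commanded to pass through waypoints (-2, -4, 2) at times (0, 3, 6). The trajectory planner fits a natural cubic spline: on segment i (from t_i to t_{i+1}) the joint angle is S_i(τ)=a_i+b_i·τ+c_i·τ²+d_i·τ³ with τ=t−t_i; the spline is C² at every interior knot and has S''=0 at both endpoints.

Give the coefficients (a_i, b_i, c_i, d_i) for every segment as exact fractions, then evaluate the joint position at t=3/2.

Δ: Δ0=-2/3, Δ1=2
row 1: diag=12, rhs=16; c'=1/4, d'=4/3
back: M1=4/3
M: M0=0, M1=4/3, M2=0
seg 0: a=-2, c=M0/2=0, d=(M1−M0)/(6·3)=2/27, b=Δ0−h0·(2M0+M1)/6=-4/3
seg 1: a=-4, c=M1/2=2/3, d=(M2−M1)/(6·3)=-2/27, b=Δ1−h1·(2M1+M2)/6=2/3
t_q=3/2 → seg 0, τ=3/2; S=-2+-4/3·τ+0·τ²+2/27·τ³=-15/4

  seg 0: a=-2 b=-4/3 c=0 d=2/27
  seg 1: a=-4 b=2/3 c=2/3 d=-2/27
S(3/2) = -15/4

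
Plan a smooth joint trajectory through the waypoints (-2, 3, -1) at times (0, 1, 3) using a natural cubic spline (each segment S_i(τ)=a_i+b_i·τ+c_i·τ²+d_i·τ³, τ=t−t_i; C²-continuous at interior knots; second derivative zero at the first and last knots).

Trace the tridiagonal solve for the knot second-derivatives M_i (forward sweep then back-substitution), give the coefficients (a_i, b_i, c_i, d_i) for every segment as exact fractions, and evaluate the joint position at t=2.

Δ: Δ0=5, Δ1=-2
row 1: diag=6, rhs=-42; c'=1/3, d'=-7
back: M1=-7
M: M0=0, M1=-7, M2=0
seg 0: a=-2, c=M0/2=0, d=(M1−M0)/(6·1)=-7/6, b=Δ0−h0·(2M0+M1)/6=37/6
seg 1: a=3, c=M1/2=-7/2, d=(M2−M1)/(6·2)=7/12, b=Δ1−h1·(2M1+M2)/6=8/3
t_q=2 → seg 1, τ=1; S=3+8/3·τ+-7/2·τ²+7/12·τ³=11/4

  seg 0: a=-2 b=37/6 c=0 d=-7/6
  seg 1: a=3 b=8/3 c=-7/2 d=7/12
S(2) = 11/4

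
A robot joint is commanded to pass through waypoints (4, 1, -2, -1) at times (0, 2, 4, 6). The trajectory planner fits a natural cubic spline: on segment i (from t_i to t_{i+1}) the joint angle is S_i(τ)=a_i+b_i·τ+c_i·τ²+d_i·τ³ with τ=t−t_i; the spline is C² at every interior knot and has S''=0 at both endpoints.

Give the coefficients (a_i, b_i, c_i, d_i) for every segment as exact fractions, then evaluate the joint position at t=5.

  seg 0: a=4 b=-41/30 c=0 d=-1/30
  seg 1: a=1 b=-53/30 c=-1/5 d=1/6
  seg 2: a=-2 b=-17/30 c=4/5 d=-2/15
S(5) = -19/10

Δ: Δ0=-3/2, Δ1=-3/2, Δ2=1/2
row 1: diag=8, rhs=0; c'=1/4, d'=0
row 2: denom=8−2·1/4=15/2; d'=(12−2·0)/(15/2)=8/5
back: M2=8/5
back: M1=0−1/4·8/5=-2/5
M: M0=0, M1=-2/5, M2=8/5, M3=0
seg 0: a=4, c=M0/2=0, d=(M1−M0)/(6·2)=-1/30, b=Δ0−h0·(2M0+M1)/6=-41/30
seg 1: a=1, c=M1/2=-1/5, d=(M2−M1)/(6·2)=1/6, b=Δ1−h1·(2M1+M2)/6=-53/30
seg 2: a=-2, c=M2/2=4/5, d=(M3−M2)/(6·2)=-2/15, b=Δ2−h2·(2M2+M3)/6=-17/30
t_q=5 → seg 2, τ=1; S=-2+-17/30·τ+4/5·τ²+-2/15·τ³=-19/10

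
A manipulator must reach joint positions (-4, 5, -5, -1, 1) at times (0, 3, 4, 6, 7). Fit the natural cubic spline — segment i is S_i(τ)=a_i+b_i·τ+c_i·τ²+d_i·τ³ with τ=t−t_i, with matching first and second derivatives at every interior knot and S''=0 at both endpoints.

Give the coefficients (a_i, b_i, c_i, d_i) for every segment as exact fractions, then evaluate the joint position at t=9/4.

  seg 0: a=-4 b=1107/125 c=0 d=-244/375
  seg 1: a=5 b=-1089/125 c=-732/125 d=571/125
  seg 2: a=-5 b=-168/25 c=981/125 d=-218/125
  seg 3: a=-1 b=468/125 c=-327/125 d=109/125
S(9/4) = 17029/2000

Δ: Δ0=3, Δ1=-10, Δ2=2, Δ3=2
row 1: diag=8, rhs=-78; c'=1/8, d'=-39/4
row 2: denom=6−1·1/8=47/8; d'=(72−1·-39/4)/(47/8)=654/47
row 3: denom=6−2·16/47=250/47; d'=(0−2·654/47)/(250/47)=-654/125
back: M3=-654/125
back: M2=654/47−16/47·-654/125=1962/125
back: M1=-39/4−1/8·1962/125=-1464/125
M: M0=0, M1=-1464/125, M2=1962/125, M3=-654/125, M4=0
seg 0: a=-4, c=M0/2=0, d=(M1−M0)/(6·3)=-244/375, b=Δ0−h0·(2M0+M1)/6=1107/125
seg 1: a=5, c=M1/2=-732/125, d=(M2−M1)/(6·1)=571/125, b=Δ1−h1·(2M1+M2)/6=-1089/125
seg 2: a=-5, c=M2/2=981/125, d=(M3−M2)/(6·2)=-218/125, b=Δ2−h2·(2M2+M3)/6=-168/25
seg 3: a=-1, c=M3/2=-327/125, d=(M4−M3)/(6·1)=109/125, b=Δ3−h3·(2M3+M4)/6=468/125
t_q=9/4 → seg 0, τ=9/4; S=-4+1107/125·τ+0·τ²+-244/375·τ³=17029/2000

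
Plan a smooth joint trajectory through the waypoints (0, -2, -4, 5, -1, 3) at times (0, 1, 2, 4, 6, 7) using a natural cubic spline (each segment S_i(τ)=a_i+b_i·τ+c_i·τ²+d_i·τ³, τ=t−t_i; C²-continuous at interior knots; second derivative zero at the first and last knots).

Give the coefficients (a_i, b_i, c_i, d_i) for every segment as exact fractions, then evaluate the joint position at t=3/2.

  seg 0: a=0 b=-357/229 c=0 d=-101/229
  seg 1: a=-2 b=-660/229 c=-303/229 d=505/229
  seg 2: a=-4 b=249/229 c=1212/229 d=-3285/1832
  seg 3: a=5 b=339/458 c=-5007/916 d=1647/916
  seg 4: a=-1 b=207/458 c=4875/916 d=-1625/916
S(3/2) = -6405/1832

Δ: Δ0=-2, Δ1=-2, Δ2=9/2, Δ3=-3, Δ4=4
row 1: diag=4, rhs=0; c'=1/4, d'=0
row 2: denom=6−1·1/4=23/4; d'=(39−1·0)/(23/4)=156/23
row 3: denom=8−2·8/23=168/23; d'=(-45−2·156/23)/(168/23)=-449/56
row 4: denom=6−2·23/84=229/42; d'=(42−2·-449/56)/(229/42)=4875/458
back: M4=4875/458
back: M3=-449/56−23/84·4875/458=-5007/458
back: M2=156/23−8/23·-5007/458=2424/229
back: M1=0−1/4·2424/229=-606/229
M: M0=0, M1=-606/229, M2=2424/229, M3=-5007/458, M4=4875/458, M5=0
seg 0: a=0, c=M0/2=0, d=(M1−M0)/(6·1)=-101/229, b=Δ0−h0·(2M0+M1)/6=-357/229
seg 1: a=-2, c=M1/2=-303/229, d=(M2−M1)/(6·1)=505/229, b=Δ1−h1·(2M1+M2)/6=-660/229
seg 2: a=-4, c=M2/2=1212/229, d=(M3−M2)/(6·2)=-3285/1832, b=Δ2−h2·(2M2+M3)/6=249/229
seg 3: a=5, c=M3/2=-5007/916, d=(M4−M3)/(6·2)=1647/916, b=Δ3−h3·(2M3+M4)/6=339/458
seg 4: a=-1, c=M4/2=4875/916, d=(M5−M4)/(6·1)=-1625/916, b=Δ4−h4·(2M4+M5)/6=207/458
t_q=3/2 → seg 1, τ=1/2; S=-2+-660/229·τ+-303/229·τ²+505/229·τ³=-6405/1832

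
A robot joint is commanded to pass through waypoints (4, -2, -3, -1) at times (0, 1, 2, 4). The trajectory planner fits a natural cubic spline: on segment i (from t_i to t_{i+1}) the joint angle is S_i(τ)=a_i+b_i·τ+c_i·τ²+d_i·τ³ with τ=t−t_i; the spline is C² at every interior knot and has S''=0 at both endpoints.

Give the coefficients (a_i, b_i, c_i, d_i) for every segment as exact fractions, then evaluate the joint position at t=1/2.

  seg 0: a=4 b=-166/23 c=0 d=28/23
  seg 1: a=-2 b=-82/23 c=84/23 d=-25/23
  seg 2: a=-3 b=11/23 c=9/23 d=-3/46
S(1/2) = 25/46

Δ: Δ0=-6, Δ1=-1, Δ2=1
row 1: diag=4, rhs=30; c'=1/4, d'=15/2
row 2: denom=6−1·1/4=23/4; d'=(12−1·15/2)/(23/4)=18/23
back: M2=18/23
back: M1=15/2−1/4·18/23=168/23
M: M0=0, M1=168/23, M2=18/23, M3=0
seg 0: a=4, c=M0/2=0, d=(M1−M0)/(6·1)=28/23, b=Δ0−h0·(2M0+M1)/6=-166/23
seg 1: a=-2, c=M1/2=84/23, d=(M2−M1)/(6·1)=-25/23, b=Δ1−h1·(2M1+M2)/6=-82/23
seg 2: a=-3, c=M2/2=9/23, d=(M3−M2)/(6·2)=-3/46, b=Δ2−h2·(2M2+M3)/6=11/23
t_q=1/2 → seg 0, τ=1/2; S=4+-166/23·τ+0·τ²+28/23·τ³=25/46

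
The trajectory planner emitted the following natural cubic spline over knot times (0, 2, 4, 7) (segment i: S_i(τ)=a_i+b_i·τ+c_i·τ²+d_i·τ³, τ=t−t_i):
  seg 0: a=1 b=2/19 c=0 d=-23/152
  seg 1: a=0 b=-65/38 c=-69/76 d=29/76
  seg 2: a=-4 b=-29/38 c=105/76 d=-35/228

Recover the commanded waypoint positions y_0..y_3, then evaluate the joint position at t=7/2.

y_0=1 y_1=0 y_2=-4 y_3=2
S(7/2) = -2019/608

y_0 = S_0(0) = a_0 = 1
y_1 = S_1(0) = a_1 = 0
y_2 = S_2(0) = a_2 = -4
y_3 = S_2(3) = 2
t_q=7/2 is in segment 1 (τ=3/2); S_1(τ)=-2019/608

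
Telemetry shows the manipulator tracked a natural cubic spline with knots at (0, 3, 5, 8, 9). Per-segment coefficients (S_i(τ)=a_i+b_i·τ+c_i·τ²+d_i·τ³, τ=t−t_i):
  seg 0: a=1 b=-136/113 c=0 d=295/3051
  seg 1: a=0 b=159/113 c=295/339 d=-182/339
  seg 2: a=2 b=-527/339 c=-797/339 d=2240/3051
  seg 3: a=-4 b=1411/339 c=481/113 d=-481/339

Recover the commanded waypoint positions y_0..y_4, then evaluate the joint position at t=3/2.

y_0 = S_0(0) = a_0 = 1
y_1 = S_1(0) = a_1 = 0
y_2 = S_2(0) = a_2 = 2
y_3 = S_3(0) = a_3 = -4
y_4 = S_3(1) = 3
t_q=3/2 is in segment 0 (τ=3/2); S_0(τ)=-433/904

y_0=1 y_1=0 y_2=2 y_3=-4 y_4=3
S(3/2) = -433/904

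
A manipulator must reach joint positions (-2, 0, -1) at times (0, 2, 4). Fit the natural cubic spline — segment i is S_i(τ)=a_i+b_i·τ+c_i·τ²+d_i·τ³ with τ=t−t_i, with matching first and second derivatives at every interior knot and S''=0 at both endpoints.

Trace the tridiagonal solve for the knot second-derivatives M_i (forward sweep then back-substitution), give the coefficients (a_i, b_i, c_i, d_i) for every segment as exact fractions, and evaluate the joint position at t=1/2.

  seg 0: a=-2 b=11/8 c=0 d=-3/32
  seg 1: a=0 b=1/4 c=-9/16 d=3/32
S(1/2) = -339/256

Δ: Δ0=1, Δ1=-1/2
row 1: diag=8, rhs=-9; c'=1/4, d'=-9/8
back: M1=-9/8
M: M0=0, M1=-9/8, M2=0
seg 0: a=-2, c=M0/2=0, d=(M1−M0)/(6·2)=-3/32, b=Δ0−h0·(2M0+M1)/6=11/8
seg 1: a=0, c=M1/2=-9/16, d=(M2−M1)/(6·2)=3/32, b=Δ1−h1·(2M1+M2)/6=1/4
t_q=1/2 → seg 0, τ=1/2; S=-2+11/8·τ+0·τ²+-3/32·τ³=-339/256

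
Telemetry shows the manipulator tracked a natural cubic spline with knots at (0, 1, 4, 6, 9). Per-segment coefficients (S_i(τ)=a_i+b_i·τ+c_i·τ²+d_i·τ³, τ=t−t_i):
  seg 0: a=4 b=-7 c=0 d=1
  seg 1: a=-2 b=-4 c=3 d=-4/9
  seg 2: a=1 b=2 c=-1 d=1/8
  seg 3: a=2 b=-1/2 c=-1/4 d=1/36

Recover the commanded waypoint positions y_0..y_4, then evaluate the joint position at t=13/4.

y_0 = S_0(0) = a_0 = 4
y_1 = S_1(0) = a_1 = -2
y_2 = S_2(0) = a_2 = 1
y_3 = S_3(0) = a_3 = 2
y_4 = S_3(3) = -1
t_q=13/4 is in segment 1 (τ=9/4); S_1(τ)=-7/8

y_0=4 y_1=-2 y_2=1 y_3=2 y_4=-1
S(13/4) = -7/8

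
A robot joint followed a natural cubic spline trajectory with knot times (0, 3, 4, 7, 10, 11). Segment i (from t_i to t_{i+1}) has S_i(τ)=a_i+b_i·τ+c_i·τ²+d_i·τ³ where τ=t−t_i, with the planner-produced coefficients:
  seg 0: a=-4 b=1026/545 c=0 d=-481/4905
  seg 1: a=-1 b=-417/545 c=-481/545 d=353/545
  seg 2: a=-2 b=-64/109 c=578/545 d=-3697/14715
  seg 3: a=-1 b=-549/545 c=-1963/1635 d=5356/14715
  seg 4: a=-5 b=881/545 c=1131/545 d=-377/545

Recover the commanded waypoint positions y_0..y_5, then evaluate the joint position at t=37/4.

y_0=-4 y_1=-1 y_2=-2 y_3=-1 y_4=-5 y_5=-2
S(37/4) = -11333/2180

y_0 = S_0(0) = a_0 = -4
y_1 = S_1(0) = a_1 = -1
y_2 = S_2(0) = a_2 = -2
y_3 = S_3(0) = a_3 = -1
y_4 = S_4(0) = a_4 = -5
y_5 = S_4(1) = -2
t_q=37/4 is in segment 3 (τ=9/4); S_3(τ)=-11333/2180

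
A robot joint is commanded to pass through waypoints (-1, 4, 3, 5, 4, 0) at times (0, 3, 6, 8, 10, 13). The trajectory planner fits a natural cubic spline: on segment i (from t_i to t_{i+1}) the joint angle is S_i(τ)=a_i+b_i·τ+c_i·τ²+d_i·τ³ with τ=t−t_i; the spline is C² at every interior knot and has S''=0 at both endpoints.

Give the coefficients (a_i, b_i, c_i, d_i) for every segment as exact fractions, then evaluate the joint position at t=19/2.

Δ: Δ0=5/3, Δ1=-1/3, Δ2=1, Δ3=-1/2, Δ4=-4/3
row 1: diag=12, rhs=-12; c'=1/4, d'=-1
row 2: denom=10−3·1/4=37/4; d'=(8−3·-1)/(37/4)=44/37
row 3: denom=8−2·8/37=280/37; d'=(-9−2·44/37)/(280/37)=-421/280
row 4: denom=10−2·37/140=663/70; d'=(-5−2·-421/280)/(663/70)=-93/442
back: M4=-93/442
back: M3=-421/280−37/140·-93/442=-320/221
back: M2=44/37−8/37·-320/221=332/221
back: M1=-1−1/4·332/221=-304/221
M: M0=0, M1=-304/221, M2=332/221, M3=-320/221, M4=-93/442, M5=0
seg 0: a=-1, c=M0/2=0, d=(M1−M0)/(6·3)=-152/1989, b=Δ0−h0·(2M0+M1)/6=1561/663
seg 1: a=4, c=M1/2=-152/221, d=(M2−M1)/(6·3)=106/663, b=Δ1−h1·(2M1+M2)/6=193/663
seg 2: a=3, c=M2/2=166/221, d=(M3−M2)/(6·2)=-163/663, b=Δ2−h2·(2M2+M3)/6=319/663
seg 3: a=5, c=M3/2=-160/221, d=(M4−M3)/(6·2)=547/5304, b=Δ3−h3·(2M3+M4)/6=355/663
seg 4: a=4, c=M4/2=-93/884, d=(M5−M4)/(6·3)=31/2652, b=Δ4−h4·(2M4+M5)/6=-1489/1326
t_q=19/2 → seg 3, τ=3/2; S=5+355/663·τ+-160/221·τ²+547/5304·τ³=63963/14144

  seg 0: a=-1 b=1561/663 c=0 d=-152/1989
  seg 1: a=4 b=193/663 c=-152/221 d=106/663
  seg 2: a=3 b=319/663 c=166/221 d=-163/663
  seg 3: a=5 b=355/663 c=-160/221 d=547/5304
  seg 4: a=4 b=-1489/1326 c=-93/884 d=31/2652
S(19/2) = 63963/14144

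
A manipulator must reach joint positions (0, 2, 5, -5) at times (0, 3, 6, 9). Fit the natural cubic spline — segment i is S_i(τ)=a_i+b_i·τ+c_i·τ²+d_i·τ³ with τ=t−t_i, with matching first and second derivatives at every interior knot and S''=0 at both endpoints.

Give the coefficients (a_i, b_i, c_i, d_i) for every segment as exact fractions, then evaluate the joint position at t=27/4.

Δ: Δ0=2/3, Δ1=1, Δ2=-10/3
row 1: diag=12, rhs=2; c'=1/4, d'=1/6
row 2: denom=12−3·1/4=45/4; d'=(-26−3·1/6)/(45/4)=-106/45
back: M2=-106/45
back: M1=1/6−1/4·-106/45=34/45
M: M0=0, M1=34/45, M2=-106/45, M3=0
seg 0: a=0, c=M0/2=0, d=(M1−M0)/(6·3)=17/405, b=Δ0−h0·(2M0+M1)/6=13/45
seg 1: a=2, c=M1/2=17/45, d=(M2−M1)/(6·3)=-14/81, b=Δ1−h1·(2M1+M2)/6=64/45
seg 2: a=5, c=M2/2=-53/45, d=(M3−M2)/(6·3)=53/405, b=Δ2−h2·(2M2+M3)/6=-44/45
t_q=27/4 → seg 2, τ=3/4; S=5+-44/45·τ+-53/45·τ²+53/405·τ³=1171/320

  seg 0: a=0 b=13/45 c=0 d=17/405
  seg 1: a=2 b=64/45 c=17/45 d=-14/81
  seg 2: a=5 b=-44/45 c=-53/45 d=53/405
S(27/4) = 1171/320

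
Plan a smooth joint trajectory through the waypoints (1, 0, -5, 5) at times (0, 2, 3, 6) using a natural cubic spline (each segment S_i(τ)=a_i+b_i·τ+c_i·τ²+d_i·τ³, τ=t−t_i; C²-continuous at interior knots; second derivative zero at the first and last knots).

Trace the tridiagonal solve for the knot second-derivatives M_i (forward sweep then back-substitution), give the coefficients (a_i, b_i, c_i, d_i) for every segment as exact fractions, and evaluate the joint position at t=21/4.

  seg 0: a=1 b=391/282 c=0 d=-133/282
  seg 1: a=0 b=-1205/282 c=-133/47 d=593/282
  seg 2: a=-5 b=-511/141 c=327/94 d=-109/282
S(21/4) = 325/6016

Δ: Δ0=-1/2, Δ1=-5, Δ2=10/3
row 1: diag=6, rhs=-27; c'=1/6, d'=-9/2
row 2: denom=8−1·1/6=47/6; d'=(50−1·-9/2)/(47/6)=327/47
back: M2=327/47
back: M1=-9/2−1/6·327/47=-266/47
M: M0=0, M1=-266/47, M2=327/47, M3=0
seg 0: a=1, c=M0/2=0, d=(M1−M0)/(6·2)=-133/282, b=Δ0−h0·(2M0+M1)/6=391/282
seg 1: a=0, c=M1/2=-133/47, d=(M2−M1)/(6·1)=593/282, b=Δ1−h1·(2M1+M2)/6=-1205/282
seg 2: a=-5, c=M2/2=327/94, d=(M3−M2)/(6·3)=-109/282, b=Δ2−h2·(2M2+M3)/6=-511/141
t_q=21/4 → seg 2, τ=9/4; S=-5+-511/141·τ+327/94·τ²+-109/282·τ³=325/6016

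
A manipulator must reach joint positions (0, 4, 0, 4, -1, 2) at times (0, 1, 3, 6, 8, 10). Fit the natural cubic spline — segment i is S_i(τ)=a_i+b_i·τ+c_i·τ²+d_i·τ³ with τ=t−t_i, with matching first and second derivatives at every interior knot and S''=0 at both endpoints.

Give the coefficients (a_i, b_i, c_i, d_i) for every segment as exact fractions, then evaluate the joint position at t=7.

  seg 0: a=0 b=7561/1434 c=0 d=-1825/1434
  seg 1: a=4 b=1043/717 c=-1825/478 d=1499/1434
  seg 2: a=0 b=-913/717 c=1173/478 d=-2273/4302
  seg 3: a=4 b=-1169/1434 c=-550/239 d=523/717
  seg 4: a=-1 b=-1817/1434 c=496/239 d=-248/717
S(7) = 771/478

Δ: Δ0=4, Δ1=-2, Δ2=4/3, Δ3=-5/2, Δ4=3/2
row 1: diag=6, rhs=-36; c'=1/3, d'=-6
row 2: denom=10−2·1/3=28/3; d'=(20−2·-6)/(28/3)=24/7
row 3: denom=10−3·9/28=253/28; d'=(-23−3·24/7)/(253/28)=-932/253
row 4: denom=8−2·56/253=1912/253; d'=(24−2·-932/253)/(1912/253)=992/239
back: M4=992/239
back: M3=-932/253−56/253·992/239=-1100/239
back: M2=24/7−9/28·-1100/239=1173/239
back: M1=-6−1/3·1173/239=-1825/239
M: M0=0, M1=-1825/239, M2=1173/239, M3=-1100/239, M4=992/239, M5=0
seg 0: a=0, c=M0/2=0, d=(M1−M0)/(6·1)=-1825/1434, b=Δ0−h0·(2M0+M1)/6=7561/1434
seg 1: a=4, c=M1/2=-1825/478, d=(M2−M1)/(6·2)=1499/1434, b=Δ1−h1·(2M1+M2)/6=1043/717
seg 2: a=0, c=M2/2=1173/478, d=(M3−M2)/(6·3)=-2273/4302, b=Δ2−h2·(2M2+M3)/6=-913/717
seg 3: a=4, c=M3/2=-550/239, d=(M4−M3)/(6·2)=523/717, b=Δ3−h3·(2M3+M4)/6=-1169/1434
seg 4: a=-1, c=M4/2=496/239, d=(M5−M4)/(6·2)=-248/717, b=Δ4−h4·(2M4+M5)/6=-1817/1434
t_q=7 → seg 3, τ=1; S=4+-1169/1434·τ+-550/239·τ²+523/717·τ³=771/478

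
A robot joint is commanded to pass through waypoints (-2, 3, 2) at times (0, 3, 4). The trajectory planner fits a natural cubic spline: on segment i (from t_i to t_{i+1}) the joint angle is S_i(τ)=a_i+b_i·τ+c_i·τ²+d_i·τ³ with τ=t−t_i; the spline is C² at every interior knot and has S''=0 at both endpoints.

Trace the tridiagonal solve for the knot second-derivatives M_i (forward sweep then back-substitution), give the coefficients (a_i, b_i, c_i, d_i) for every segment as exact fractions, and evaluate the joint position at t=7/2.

  seg 0: a=-2 b=8/3 c=0 d=-1/9
  seg 1: a=3 b=-1/3 c=-1 d=1/3
S(7/2) = 21/8

Δ: Δ0=5/3, Δ1=-1
row 1: diag=8, rhs=-16; c'=1/8, d'=-2
back: M1=-2
M: M0=0, M1=-2, M2=0
seg 0: a=-2, c=M0/2=0, d=(M1−M0)/(6·3)=-1/9, b=Δ0−h0·(2M0+M1)/6=8/3
seg 1: a=3, c=M1/2=-1, d=(M2−M1)/(6·1)=1/3, b=Δ1−h1·(2M1+M2)/6=-1/3
t_q=7/2 → seg 1, τ=1/2; S=3+-1/3·τ+-1·τ²+1/3·τ³=21/8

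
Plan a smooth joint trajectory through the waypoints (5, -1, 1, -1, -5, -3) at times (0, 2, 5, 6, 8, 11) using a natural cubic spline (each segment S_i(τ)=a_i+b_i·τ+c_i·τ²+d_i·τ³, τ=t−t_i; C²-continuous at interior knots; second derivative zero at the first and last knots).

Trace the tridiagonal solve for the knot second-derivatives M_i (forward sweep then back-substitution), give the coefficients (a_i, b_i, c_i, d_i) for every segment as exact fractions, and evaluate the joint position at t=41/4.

  seg 0: a=5 b=-3926/969 c=0 d=1019/3876
  seg 1: a=-1 b=-869/969 c=1019/646 d=-2047/5814
  seg 2: a=1 b=-107/114 c=-514/323 d=1027/1938
  seg 3: a=-1 b=-2453/969 c=-1/646 d=259/1938
  seg 4: a=-5 b=-905/969 c=517/646 d=-517/5814
S(41/4) = -167969/41344

Δ: Δ0=-3, Δ1=2/3, Δ2=-2, Δ3=-2, Δ4=2/3
row 1: diag=10, rhs=22; c'=3/10, d'=11/5
row 2: denom=8−3·3/10=71/10; d'=(-16−3·11/5)/(71/10)=-226/71
row 3: denom=6−1·10/71=416/71; d'=(0−1·-226/71)/(416/71)=113/208
row 4: denom=10−2·71/208=969/104; d'=(16−2·113/208)/(969/104)=517/323
back: M4=517/323
back: M3=113/208−71/208·517/323=-1/323
back: M2=-226/71−10/71·-1/323=-1028/323
back: M1=11/5−3/10·-1028/323=1019/323
M: M0=0, M1=1019/323, M2=-1028/323, M3=-1/323, M4=517/323, M5=0
seg 0: a=5, c=M0/2=0, d=(M1−M0)/(6·2)=1019/3876, b=Δ0−h0·(2M0+M1)/6=-3926/969
seg 1: a=-1, c=M1/2=1019/646, d=(M2−M1)/(6·3)=-2047/5814, b=Δ1−h1·(2M1+M2)/6=-869/969
seg 2: a=1, c=M2/2=-514/323, d=(M3−M2)/(6·1)=1027/1938, b=Δ2−h2·(2M2+M3)/6=-107/114
seg 3: a=-1, c=M3/2=-1/646, d=(M4−M3)/(6·2)=259/1938, b=Δ3−h3·(2M3+M4)/6=-2453/969
seg 4: a=-5, c=M4/2=517/646, d=(M5−M4)/(6·3)=-517/5814, b=Δ4−h4·(2M4+M5)/6=-905/969
t_q=41/4 → seg 4, τ=9/4; S=-5+-905/969·τ+517/646·τ²+-517/5814·τ³=-167969/41344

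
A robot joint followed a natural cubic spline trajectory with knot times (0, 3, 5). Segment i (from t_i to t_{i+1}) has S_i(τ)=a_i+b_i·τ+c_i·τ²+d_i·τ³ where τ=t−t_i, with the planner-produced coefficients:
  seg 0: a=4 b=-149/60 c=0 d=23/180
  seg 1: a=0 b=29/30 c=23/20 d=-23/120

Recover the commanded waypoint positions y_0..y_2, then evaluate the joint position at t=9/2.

y_0 = S_0(0) = a_0 = 4
y_1 = S_1(0) = a_1 = 0
y_2 = S_1(2) = 5
t_q=9/2 is in segment 1 (τ=3/2); S_1(τ)=217/64

y_0=4 y_1=0 y_2=5
S(9/2) = 217/64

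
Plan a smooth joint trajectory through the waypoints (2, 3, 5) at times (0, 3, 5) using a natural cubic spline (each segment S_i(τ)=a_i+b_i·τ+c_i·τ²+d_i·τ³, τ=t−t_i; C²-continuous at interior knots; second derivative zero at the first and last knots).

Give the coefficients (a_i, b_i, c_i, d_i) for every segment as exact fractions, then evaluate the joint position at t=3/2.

Δ: Δ0=1/3, Δ1=1
row 1: diag=10, rhs=4; c'=1/5, d'=2/5
back: M1=2/5
M: M0=0, M1=2/5, M2=0
seg 0: a=2, c=M0/2=0, d=(M1−M0)/(6·3)=1/45, b=Δ0−h0·(2M0+M1)/6=2/15
seg 1: a=3, c=M1/2=1/5, d=(M2−M1)/(6·2)=-1/30, b=Δ1−h1·(2M1+M2)/6=11/15
t_q=3/2 → seg 0, τ=3/2; S=2+2/15·τ+0·τ²+1/45·τ³=91/40

  seg 0: a=2 b=2/15 c=0 d=1/45
  seg 1: a=3 b=11/15 c=1/5 d=-1/30
S(3/2) = 91/40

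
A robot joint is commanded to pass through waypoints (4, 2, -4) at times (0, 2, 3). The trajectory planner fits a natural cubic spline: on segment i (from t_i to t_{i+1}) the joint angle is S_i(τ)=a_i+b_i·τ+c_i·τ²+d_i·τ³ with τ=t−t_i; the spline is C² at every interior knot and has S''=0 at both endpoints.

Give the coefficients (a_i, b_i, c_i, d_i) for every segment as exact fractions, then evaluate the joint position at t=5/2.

  seg 0: a=4 b=2/3 c=0 d=-5/12
  seg 1: a=2 b=-13/3 c=-5/2 d=5/6
S(5/2) = -11/16

Δ: Δ0=-1, Δ1=-6
row 1: diag=6, rhs=-30; c'=1/6, d'=-5
back: M1=-5
M: M0=0, M1=-5, M2=0
seg 0: a=4, c=M0/2=0, d=(M1−M0)/(6·2)=-5/12, b=Δ0−h0·(2M0+M1)/6=2/3
seg 1: a=2, c=M1/2=-5/2, d=(M2−M1)/(6·1)=5/6, b=Δ1−h1·(2M1+M2)/6=-13/3
t_q=5/2 → seg 1, τ=1/2; S=2+-13/3·τ+-5/2·τ²+5/6·τ³=-11/16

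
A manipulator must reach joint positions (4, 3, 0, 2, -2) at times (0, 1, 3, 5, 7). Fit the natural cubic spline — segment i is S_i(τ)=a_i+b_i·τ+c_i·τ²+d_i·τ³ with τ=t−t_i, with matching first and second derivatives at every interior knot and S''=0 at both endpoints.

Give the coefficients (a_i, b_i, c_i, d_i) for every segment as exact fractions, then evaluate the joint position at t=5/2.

Δ: Δ0=-1, Δ1=-3/2, Δ2=1, Δ3=-2
row 1: diag=6, rhs=-3; c'=1/3, d'=-1/2
row 2: denom=8−2·1/3=22/3; d'=(15−2·-1/2)/(22/3)=24/11
row 3: denom=8−2·3/11=82/11; d'=(-18−2·24/11)/(82/11)=-3
back: M3=-3
back: M2=24/11−3/11·-3=3
back: M1=-1/2−1/3·3=-3/2
M: M0=0, M1=-3/2, M2=3, M3=-3, M4=0
seg 0: a=4, c=M0/2=0, d=(M1−M0)/(6·1)=-1/4, b=Δ0−h0·(2M0+M1)/6=-3/4
seg 1: a=3, c=M1/2=-3/4, d=(M2−M1)/(6·2)=3/8, b=Δ1−h1·(2M1+M2)/6=-3/2
seg 2: a=0, c=M2/2=3/2, d=(M3−M2)/(6·2)=-1/2, b=Δ2−h2·(2M2+M3)/6=0
seg 3: a=2, c=M3/2=-3/2, d=(M4−M3)/(6·2)=1/4, b=Δ3−h3·(2M3+M4)/6=0
t_q=5/2 → seg 1, τ=3/2; S=3+-3/2·τ+-3/4·τ²+3/8·τ³=21/64

  seg 0: a=4 b=-3/4 c=0 d=-1/4
  seg 1: a=3 b=-3/2 c=-3/4 d=3/8
  seg 2: a=0 b=0 c=3/2 d=-1/2
  seg 3: a=2 b=0 c=-3/2 d=1/4
S(5/2) = 21/64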